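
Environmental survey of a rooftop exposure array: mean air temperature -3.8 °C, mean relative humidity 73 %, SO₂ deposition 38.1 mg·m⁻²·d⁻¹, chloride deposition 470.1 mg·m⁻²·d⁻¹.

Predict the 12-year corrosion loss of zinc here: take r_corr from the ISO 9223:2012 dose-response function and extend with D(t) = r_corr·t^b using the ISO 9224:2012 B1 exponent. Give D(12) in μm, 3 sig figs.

D(12) = 13.9 μm

zinc: f(T) = +0.038·(T−10) [T≤10 °C] = -0.5244
  Pd branch = 0.0129·Pd^0.44·e^(0.046·RH+f) = 1.088 μm/a
  Cl⁻ term: 0.0175·470.1^0.57·exp(0.008·73+0.085·-3.8) = 0.7578
  r_corr = 1.088 + 0.7578 = 1.846 μm/a
Power-law: D(12) = r_corr · 12^0.813
  D(12) = 1.846 × 12^0.813 = 1.846 × 7.54 = 13.92 μm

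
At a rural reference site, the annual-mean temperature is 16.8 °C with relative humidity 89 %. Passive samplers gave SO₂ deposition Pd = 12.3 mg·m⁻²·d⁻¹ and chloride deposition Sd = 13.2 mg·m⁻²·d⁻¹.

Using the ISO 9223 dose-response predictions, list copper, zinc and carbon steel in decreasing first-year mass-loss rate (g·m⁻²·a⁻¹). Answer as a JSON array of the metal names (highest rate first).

["carbon steel", "copper", "zinc"]

copper: f(T) = -0.080·(T−10) [T>10 °C] = -0.5440
  Pd branch = 0.0053·Pd^0.26·e^(0.059·RH+f) = 1.127 μm/a
  Cl⁻ term: 0.01025·13.2^0.27·exp(0.036·89+0.049·16.8) = 1.154
  r_corr = 1.127 + 1.154 = 2.281 μm/a
  mass loss = 2.281 μm/a × 8.96 g/cm³ = 20.44 g·m⁻²·a⁻¹
zinc: temperature factor f = -0.071·(6.8) = -0.4828
  SO₂ term: 0.0129·12.3^0.44·exp(0.046·89-0.4828) = 1.44
  Cl⁻ term: 0.0175·13.2^0.57·exp(0.008·89+0.085·16.8) = 0.6474
  r_corr = 1.44 + 0.6474 = 2.088 μm/a
  mass loss = 2.088 μm/a × 7.14 g/cm³ = 14.91 g·m⁻²·a⁻¹
carbon steel: f(T) = -0.054·(T−10) [T>10 °C] = -0.3672
  Pd branch = 1.77·Pd^0.52·e^(0.02·RH+f) = 26.81 μm/a
  Sd branch = 0.102·Sd^0.62·e^(0.033·RH+0.04·T) = 18.65 μm/a
  r_corr = 26.81 + 18.65 = 45.46 μm/a
  mass loss = 45.46 μm/a × 7.85 g/cm³ = 356.9 g·m⁻²·a⁻¹
Ordering by g·m⁻²·a⁻¹: carbon steel (357) > copper (20.4) > zinc (14.9)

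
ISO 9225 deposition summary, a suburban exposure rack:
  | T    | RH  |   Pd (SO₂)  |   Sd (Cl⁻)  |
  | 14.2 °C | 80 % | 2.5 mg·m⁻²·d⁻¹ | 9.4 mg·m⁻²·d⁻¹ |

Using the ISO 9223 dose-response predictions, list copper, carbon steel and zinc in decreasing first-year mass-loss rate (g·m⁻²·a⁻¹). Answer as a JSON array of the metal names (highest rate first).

copper: f(T) = -0.080·(T−10) [T>10 °C] = -0.3360
  Pd branch = 0.0053·Pd^0.26·e^(0.059·RH+f) = 0.5391 μm/a
  Cl⁻ term: 0.01025·9.4^0.27·exp(0.036·80+0.049·14.2) = 0.6705
  r_corr = 0.5391 + 0.6705 = 1.21 μm/a
  mass loss = 1.21 μm/a × 8.96 g/cm³ = 10.84 g·m⁻²·a⁻¹
carbon steel: T>10 °C ⇒ hinge -0.054·(14.2−10) = -0.2268
  SO₂ term: 1.77·2.5^0.52·exp(0.02·80-0.2268) = 11.25
  Cl⁻ term: 0.102·9.4^0.62·exp(0.033·80+0.04·14.2) = 10.12
  r_corr = 11.25 + 10.12 = 21.37 μm/a
  mass loss = 21.37 μm/a × 7.85 g/cm³ = 167.8 g·m⁻²·a⁻¹
zinc: T>10 °C ⇒ hinge -0.071·(14.2−10) = -0.2982
  Pd branch = 0.0129·Pd^0.44·e^(0.046·RH+f) = 0.568 μm/a
  Cl⁻ term: 0.0175·9.4^0.57·exp(0.008·80+0.085·14.2) = 0.398
  r_corr = 0.568 + 0.398 = 0.966 μm/a
  mass loss = 0.966 μm/a × 7.14 g/cm³ = 6.897 g·m⁻²·a⁻¹
Ordering by g·m⁻²·a⁻¹: carbon steel (168) > copper (10.8) > zinc (6.9)

["carbon steel", "copper", "zinc"]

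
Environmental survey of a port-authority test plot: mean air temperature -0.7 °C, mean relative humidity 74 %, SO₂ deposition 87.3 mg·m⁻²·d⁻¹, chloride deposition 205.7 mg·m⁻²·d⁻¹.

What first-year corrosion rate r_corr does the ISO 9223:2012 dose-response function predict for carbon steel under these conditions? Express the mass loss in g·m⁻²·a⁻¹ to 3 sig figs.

carbon steel: f(T) = +0.150·(T−10) [T≤10 °C] = -1.6050
  Pd branch = 1.77·Pd^0.52·e^(0.02·RH+f) = 15.96 μm/a
  Cl⁻ term: 0.102·205.7^0.62·exp(0.033·74+0.04·-0.7) = 30.99
  sum: 15.96 + 30.99 → r_corr = 46.95 μm/a
Convert to mass loss: 46.95 μm/a × 7.85 g/cm³ = 368.5 g·m⁻²·a⁻¹

r_corr = 369 g·m⁻²·a⁻¹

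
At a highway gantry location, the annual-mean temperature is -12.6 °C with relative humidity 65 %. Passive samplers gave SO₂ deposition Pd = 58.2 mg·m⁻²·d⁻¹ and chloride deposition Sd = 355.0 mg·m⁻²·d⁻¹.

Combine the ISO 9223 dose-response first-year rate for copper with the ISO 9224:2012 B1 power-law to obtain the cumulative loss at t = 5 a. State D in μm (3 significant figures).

copper: T≤10 °C ⇒ hinge +0.126·(-12.6−10) = -2.8476
  Pd branch = 0.0053·Pd^0.26·e^(0.059·RH+f) = 0.04092 μm/a
  Sd branch = 0.01025·Sd^0.27·e^(0.036·RH+0.049·T) = 0.2802 μm/a
  r_corr = 0.04092 + 0.2802 = 0.3211 μm/a
Power-law: D(5) = r_corr · 5^0.667
  D(5) = 0.3211 × 5^0.667 = 0.3211 × 2.926 = 0.9393 μm

D(5) = 0.939 μm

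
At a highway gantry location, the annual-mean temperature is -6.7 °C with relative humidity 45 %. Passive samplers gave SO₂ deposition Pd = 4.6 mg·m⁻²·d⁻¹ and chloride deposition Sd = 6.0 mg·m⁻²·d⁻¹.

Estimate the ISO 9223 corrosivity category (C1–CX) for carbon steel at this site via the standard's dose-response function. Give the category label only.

carbon steel: f(T) = +0.150·(T−10) [T≤10 °C] = -2.5050
  Pd branch = 1.77·Pd^0.52·e^(0.02·RH+f) = 0.7863 μm/a
  Cl⁻ term: 0.102·6.0^0.62·exp(0.033·45+0.04·-6.7) = 1.046
  r_corr = 0.7863 + 1.046 = 1.832 μm/a
Category bounds: 1.3…25 μm/a bracket r_corr ⇒ C2

C2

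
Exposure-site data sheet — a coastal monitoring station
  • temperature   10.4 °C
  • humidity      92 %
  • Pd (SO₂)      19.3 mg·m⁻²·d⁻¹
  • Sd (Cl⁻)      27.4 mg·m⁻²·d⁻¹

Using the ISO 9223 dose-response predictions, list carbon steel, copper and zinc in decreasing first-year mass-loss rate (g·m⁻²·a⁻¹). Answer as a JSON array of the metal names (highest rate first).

carbon steel: temperature factor f = -0.054·(0.4) = -0.0216
  sulphur-dioxide contribution → 50.84 μm/a
  chloride contribution → 25.07 μm/a
  total first-year rate 75.91 μm/a
  mass loss = 75.91 μm/a × 7.85 g/cm³ = 595.9 g·m⁻²·a⁻¹
copper: T>10 °C ⇒ hinge -0.080·(10.4−10) = -0.0320
  sulphur-dioxide contribution → 2.523 μm/a
  chloride contribution → 1.145 μm/a
  total first-year rate 3.668 μm/a
  mass loss = 3.668 μm/a × 8.96 g/cm³ = 32.86 g·m⁻²·a⁻¹
zinc: f(T) = -0.071·(T−10) [T>10 °C] = -0.0284
  sulphur-dioxide contribution → 3.176 μm/a
  chloride contribution → 0.5836 μm/a
  total first-year rate 3.759 μm/a
  mass loss = 3.759 μm/a × 7.14 g/cm³ = 26.84 g·m⁻²·a⁻¹
Ordering by g·m⁻²·a⁻¹: carbon steel (596) > copper (32.9) > zinc (26.8)

["carbon steel", "copper", "zinc"]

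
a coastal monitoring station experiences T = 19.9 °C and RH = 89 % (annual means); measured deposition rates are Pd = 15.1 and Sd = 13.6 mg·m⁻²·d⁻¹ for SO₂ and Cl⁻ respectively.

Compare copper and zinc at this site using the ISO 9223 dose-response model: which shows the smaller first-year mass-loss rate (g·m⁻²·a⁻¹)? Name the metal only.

copper: T>10 °C ⇒ hinge -0.080·(19.9−10) = -0.7920
  SO₂ term: 0.0053·15.1^0.26·exp(0.059·89-0.7920) = 0.9275
  Cl⁻ term: 0.01025·13.6^0.27·exp(0.036·89+0.049·19.9) = 1.354
  sum: 0.9275 + 1.354 → r_corr = 2.282 μm/a
  mass loss = 2.282 μm/a × 8.96 g/cm³ = 20.45 g·m⁻²·a⁻¹
zinc: f(T) = -0.071·(T−10) [T>10 °C] = -0.7029
  Pd branch = 0.0129·Pd^0.44·e^(0.046·RH+f) = 1.265 μm/a
  Sd branch = 0.0175·Sd^0.57·e^(0.008·RH+0.085·T) = 0.857 μm/a
  sum: 1.265 + 0.857 → r_corr = 2.122 μm/a
  mass loss = 2.122 μm/a × 7.14 g/cm³ = 15.15 g·m⁻²·a⁻¹
Ordering by g·m⁻²·a⁻¹: copper (20.4) > zinc (15.2)

zinc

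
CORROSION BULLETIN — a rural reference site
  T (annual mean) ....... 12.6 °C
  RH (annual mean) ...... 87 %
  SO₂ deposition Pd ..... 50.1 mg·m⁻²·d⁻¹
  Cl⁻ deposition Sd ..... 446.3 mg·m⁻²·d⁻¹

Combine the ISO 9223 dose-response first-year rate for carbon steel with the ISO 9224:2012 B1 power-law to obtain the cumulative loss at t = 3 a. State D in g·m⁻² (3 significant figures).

carbon steel: f(T) = -0.054·(T−10) [T>10 °C] = -0.1404
  SO₂ term: 1.77·50.1^0.52·exp(0.02·87-0.1404) = 67.08
  Cl⁻ term: 0.102·446.3^0.62·exp(0.033·87+0.04·12.6) = 131
  r_corr = 67.08 + 131 = 198 μm/a
Long-term exponent b (ISO 9224 Table 2, B1) = 0.523
  D(3) = 198 × 3^0.523 = 198 × 1.776 = 351.8 μm
  Mass loss = 351.8 μm × 7.85 g/cm³ = 2761 g·m⁻²

D(3) = 2.76e+03 g·m⁻²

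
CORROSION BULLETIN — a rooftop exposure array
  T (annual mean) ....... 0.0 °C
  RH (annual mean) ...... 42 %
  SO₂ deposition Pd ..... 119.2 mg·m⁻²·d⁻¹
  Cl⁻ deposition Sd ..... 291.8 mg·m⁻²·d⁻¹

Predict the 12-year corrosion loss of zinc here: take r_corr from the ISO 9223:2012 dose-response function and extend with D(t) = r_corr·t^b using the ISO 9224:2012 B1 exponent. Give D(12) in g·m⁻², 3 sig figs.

zinc: temperature factor f = +0.038·(-10.0) = -0.3800
  sulphur-dioxide contribution → 0.4991 μm/a
  chloride contribution → 0.6224 μm/a
  ⇒ r_corr(zinc) = 1.121 μm/a
ISO 9224: D(t) = r_corr · t^b with b = 0.813 (zinc, B1)
  D(12) = 1.121 × 12^0.813 = 1.121 × 7.54 = 8.456 μm
  Mass loss = 8.456 μm × 7.14 g/cm³ = 60.38 g·m⁻²

D(12) = 60.4 g·m⁻²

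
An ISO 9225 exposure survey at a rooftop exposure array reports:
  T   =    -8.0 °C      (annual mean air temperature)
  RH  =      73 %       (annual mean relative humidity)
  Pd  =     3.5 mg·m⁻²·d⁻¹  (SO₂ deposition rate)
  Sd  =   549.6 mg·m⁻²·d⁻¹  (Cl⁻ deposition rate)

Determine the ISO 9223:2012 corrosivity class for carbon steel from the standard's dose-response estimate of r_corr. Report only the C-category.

C3

carbon steel: T≤10 °C ⇒ hinge +0.150·(-8.0−10) = -2.7000
  SO₂ term: 1.77·3.5^0.52·exp(0.02·73-2.7000) = 0.9826
  Sd branch = 0.102·Sd^0.62·e^(0.033·RH+0.04·T) = 41.18 μm/a
  sum: 0.9826 + 41.18 → r_corr = 42.16 μm/a
Category bounds: 25…50 μm/a bracket r_corr ⇒ C3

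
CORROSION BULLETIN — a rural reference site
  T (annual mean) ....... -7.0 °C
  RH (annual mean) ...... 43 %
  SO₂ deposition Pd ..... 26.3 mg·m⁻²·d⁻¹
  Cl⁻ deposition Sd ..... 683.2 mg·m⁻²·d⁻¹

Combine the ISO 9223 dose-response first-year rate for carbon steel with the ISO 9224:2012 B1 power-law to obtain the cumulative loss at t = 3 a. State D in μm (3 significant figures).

carbon steel: f(T) = +0.150·(T−10) [T≤10 °C] = -2.5500
  sulphur-dioxide contribution → 1.788 μm/a
  chloride contribution → 18.23 μm/a
  ⇒ r_corr(carbon steel) = 20.01 μm/a
ISO 9224: D(t) = r_corr · t^b with b = 0.523 (carbon steel, B1)
  D(3) = 20.01 × 3^0.523 = 20.01 × 1.776 = 35.55 μm

D(3) = 35.6 μm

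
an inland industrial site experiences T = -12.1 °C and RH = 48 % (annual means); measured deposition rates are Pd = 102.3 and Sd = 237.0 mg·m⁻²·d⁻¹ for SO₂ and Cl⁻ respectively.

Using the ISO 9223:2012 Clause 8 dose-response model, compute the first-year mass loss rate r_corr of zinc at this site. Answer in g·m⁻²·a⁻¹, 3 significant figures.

r_corr = 4.25 g·m⁻²·a⁻¹

zinc: T≤10 °C ⇒ hinge +0.038·(-12.1−10) = -0.8398
  sulphur-dioxide contribution → 0.3883 μm/a
  chloride contribution → 0.2074 μm/a
  total first-year rate 0.5956 μm/a
Convert to mass loss: 0.5956 μm/a × 7.14 g/cm³ = 4.253 g·m⁻²·a⁻¹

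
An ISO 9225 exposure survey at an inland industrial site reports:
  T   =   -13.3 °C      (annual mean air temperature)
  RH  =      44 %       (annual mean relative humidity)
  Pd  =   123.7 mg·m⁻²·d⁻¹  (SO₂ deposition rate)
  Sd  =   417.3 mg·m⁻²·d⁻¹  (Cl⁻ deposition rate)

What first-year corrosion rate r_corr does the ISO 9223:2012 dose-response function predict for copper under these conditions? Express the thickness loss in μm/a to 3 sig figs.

copper: T≤10 °C ⇒ hinge +0.126·(-13.3−10) = -2.9358
  Pd branch = 0.0053·Pd^0.26·e^(0.059·RH+f) = 0.0132 μm/a
  Cl⁻ term: 0.01025·417.3^0.27·exp(0.036·44+0.049·-13.3) = 0.1328
  sum: 0.0132 + 0.1328 → r_corr = 0.146 μm/a

r_corr = 0.146 μm/a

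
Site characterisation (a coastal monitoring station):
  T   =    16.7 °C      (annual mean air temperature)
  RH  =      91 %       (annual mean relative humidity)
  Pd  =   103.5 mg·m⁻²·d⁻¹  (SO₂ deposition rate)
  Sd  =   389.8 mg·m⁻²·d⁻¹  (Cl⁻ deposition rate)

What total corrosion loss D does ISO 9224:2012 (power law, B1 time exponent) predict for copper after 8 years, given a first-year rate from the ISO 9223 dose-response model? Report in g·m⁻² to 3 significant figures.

D(8) = 190 g·m⁻²

copper: f(T) = -0.080·(T−10) [T>10 °C] = -0.5360
  Pd branch = 0.0053·Pd^0.26·e^(0.059·RH+f) = 2.224 μm/a
  Cl⁻ term: 0.01025·389.8^0.27·exp(0.036·91+0.049·16.7) = 3.079
  r_corr = 2.224 + 3.079 = 5.303 μm/a
ISO 9224: D(t) = r_corr · t^b with b = 0.667 (copper, B1)
  D(8) = 5.303 × 8^0.667 = 5.303 × 4.003 = 21.23 μm
  Mass loss = 21.23 μm × 8.96 g/cm³ = 190.2 g·m⁻²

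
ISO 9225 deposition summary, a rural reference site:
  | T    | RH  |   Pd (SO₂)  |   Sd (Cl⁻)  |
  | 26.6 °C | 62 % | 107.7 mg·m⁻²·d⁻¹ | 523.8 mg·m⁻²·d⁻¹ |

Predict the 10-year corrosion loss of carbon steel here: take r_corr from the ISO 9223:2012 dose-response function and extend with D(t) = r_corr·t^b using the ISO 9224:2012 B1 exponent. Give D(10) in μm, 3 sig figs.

carbon steel: f(T) = -0.054·(T−10) [T>10 °C] = -0.8964
  Pd branch = 1.77·Pd^0.52·e^(0.02·RH+f) = 28.44 μm/a
  Cl⁻ term: 0.102·523.8^0.62·exp(0.033·62+0.04·26.6) = 111
  r_corr = 28.44 + 111 = 139.4 μm/a
ISO 9224: D(t) = r_corr · t^b with b = 0.523 (carbon steel, B1)
  D(10) = 139.4 × 10^0.523 = 139.4 × 3.334 = 464.8 μm

D(10) = 465 μm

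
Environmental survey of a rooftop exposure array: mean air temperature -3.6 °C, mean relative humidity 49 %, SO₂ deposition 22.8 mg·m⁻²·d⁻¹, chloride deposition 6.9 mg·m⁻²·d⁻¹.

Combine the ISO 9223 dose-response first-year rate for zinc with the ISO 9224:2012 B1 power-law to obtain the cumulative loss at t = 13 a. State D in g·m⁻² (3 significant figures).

D(13) = 20.0 g·m⁻²

zinc: f(T) = +0.038·(T−10) [T≤10 °C] = -0.5168
  Pd branch = 0.0129·Pd^0.44·e^(0.046·RH+f) = 0.2901 μm/a
  Sd branch = 0.0175·Sd^0.57·e^(0.008·RH+0.085·T) = 0.05735 μm/a
  r_corr = 0.2901 + 0.05735 = 0.3474 μm/a
Long-term exponent b (ISO 9224 Table 2, B1) = 0.813
  D(13) = 0.3474 × 13^0.813 = 0.3474 × 8.047 = 2.796 μm
  Mass loss = 2.796 μm × 7.14 g/cm³ = 19.96 g·m⁻²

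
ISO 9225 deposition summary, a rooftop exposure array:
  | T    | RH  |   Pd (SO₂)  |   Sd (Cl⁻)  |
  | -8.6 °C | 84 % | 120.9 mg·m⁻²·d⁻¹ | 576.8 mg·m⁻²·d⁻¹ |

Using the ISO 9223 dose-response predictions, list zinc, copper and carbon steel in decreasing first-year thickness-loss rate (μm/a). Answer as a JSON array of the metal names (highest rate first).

["carbon steel", "zinc", "copper"]

zinc: T≤10 °C ⇒ hinge +0.038·(-8.6−10) = -0.7068
  Pd branch = 0.0129·Pd^0.44·e^(0.046·RH+f) = 2.5 μm/a
  Cl⁻ term: 0.0175·576.8^0.57·exp(0.008·84+0.085·-8.6) = 0.6183
  sum: 2.5 + 0.6183 → r_corr = 3.119 μm/a
copper: T≤10 °C ⇒ hinge +0.126·(-8.6−10) = -2.3436
  Pd branch = 0.0053·Pd^0.26·e^(0.059·RH+f) = 0.2513 μm/a
  Sd branch = 0.01025·Sd^0.27·e^(0.036·RH+0.049·T) = 0.77 μm/a
  r_corr = 0.2513 + 0.77 = 1.021 μm/a
carbon steel: T≤10 °C ⇒ hinge +0.150·(-8.6−10) = -2.7900
  Pd branch = 1.77·Pd^0.52·e^(0.02·RH+f) = 7.059 μm/a
  Sd branch = 0.102·Sd^0.62·e^(0.033·RH+0.04·T) = 59.55 μm/a
  sum: 7.059 + 59.55 → r_corr = 66.61 μm/a
Ordering by μm/a: carbon steel (66.6) > zinc (3.12) > copper (1.02)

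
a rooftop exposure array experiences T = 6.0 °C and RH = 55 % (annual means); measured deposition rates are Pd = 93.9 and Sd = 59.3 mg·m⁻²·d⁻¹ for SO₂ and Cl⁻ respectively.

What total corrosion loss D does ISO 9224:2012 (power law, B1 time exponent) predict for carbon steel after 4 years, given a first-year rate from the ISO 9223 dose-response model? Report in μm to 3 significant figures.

carbon steel: temperature factor f = +0.150·(-4.0) = -0.6000
  Pd branch = 1.77·Pd^0.52·e^(0.02·RH+f) = 30.97 μm/a
  Sd branch = 0.102·Sd^0.62·e^(0.033·RH+0.04·T) = 10.01 μm/a
  sum: 30.97 + 10.01 → r_corr = 40.98 μm/a
ISO 9224: D(t) = r_corr · t^b with b = 0.523 (carbon steel, B1)
  D(4) = 40.98 × 4^0.523 = 40.98 × 2.065 = 84.61 μm

D(4) = 84.6 μm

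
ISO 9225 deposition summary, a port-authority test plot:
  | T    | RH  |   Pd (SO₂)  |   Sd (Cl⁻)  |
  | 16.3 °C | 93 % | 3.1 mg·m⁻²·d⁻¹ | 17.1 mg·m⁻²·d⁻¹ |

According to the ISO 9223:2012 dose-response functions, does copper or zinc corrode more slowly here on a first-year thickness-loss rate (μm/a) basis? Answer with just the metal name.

zinc

copper: temperature factor f = -0.080·(6.3) = -0.5040
  SO₂ term: 0.0053·3.1^0.26·exp(0.059·93-0.5040) = 1.038
  Cl⁻ term: 0.01025·17.1^0.27·exp(0.036·93+0.049·16.3) = 1.395
  r_corr = 1.038 + 1.395 = 2.433 μm/a
zinc: f(T) = -0.071·(T−10) [T>10 °C] = -0.4473
  SO₂ term: 0.0129·3.1^0.44·exp(0.046·93-0.4473) = 0.9782
  Sd branch = 0.0175·Sd^0.57·e^(0.008·RH+0.085·T) = 0.7425 μm/a
  sum: 0.9782 + 0.7425 → r_corr = 1.721 μm/a
Ordering by μm/a: copper (2.43) > zinc (1.72)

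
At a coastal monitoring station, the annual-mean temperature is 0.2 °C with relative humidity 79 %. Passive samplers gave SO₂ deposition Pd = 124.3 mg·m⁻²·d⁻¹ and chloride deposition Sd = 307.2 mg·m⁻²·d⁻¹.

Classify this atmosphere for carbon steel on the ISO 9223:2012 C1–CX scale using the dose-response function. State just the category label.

C4

carbon steel: temperature factor f = +0.150·(-9.8) = -1.4700
  Pd branch = 1.77·Pd^0.52·e^(0.02·RH+f) = 24.26 μm/a
  Sd branch = 0.102·Sd^0.62·e^(0.033·RH+0.04·T) = 48.58 μm/a
  r_corr = 24.26 + 48.58 = 72.84 μm/a
Category bounds: 50…80 μm/a bracket r_corr ⇒ C4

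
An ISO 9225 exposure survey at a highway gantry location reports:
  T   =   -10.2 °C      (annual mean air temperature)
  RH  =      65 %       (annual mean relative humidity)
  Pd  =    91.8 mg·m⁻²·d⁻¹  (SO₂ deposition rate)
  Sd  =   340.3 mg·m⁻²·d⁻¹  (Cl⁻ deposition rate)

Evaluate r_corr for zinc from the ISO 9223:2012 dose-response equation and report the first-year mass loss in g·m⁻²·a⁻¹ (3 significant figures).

r_corr = 8.66 g·m⁻²·a⁻¹

zinc: temperature factor f = +0.038·(-20.2) = -0.7676
  Pd branch = 0.0129·Pd^0.44·e^(0.046·RH+f) = 0.8698 μm/a
  Cl⁻ term: 0.0175·340.3^0.57·exp(0.008·65+0.085·-10.2) = 0.3432
  r_corr = 0.8698 + 0.3432 = 1.213 μm/a
Convert to mass loss: 1.213 μm/a × 7.14 g/cm³ = 8.661 g·m⁻²·a⁻¹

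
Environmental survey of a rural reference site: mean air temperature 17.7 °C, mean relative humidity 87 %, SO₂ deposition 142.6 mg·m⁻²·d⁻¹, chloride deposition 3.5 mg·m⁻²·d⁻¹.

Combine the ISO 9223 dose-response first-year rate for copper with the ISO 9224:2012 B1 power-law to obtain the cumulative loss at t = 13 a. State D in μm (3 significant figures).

D(13) = 14.1 μm

copper: temperature factor f = -0.080·(7.7) = -0.6160
  SO₂ term: 0.0053·142.6^0.26·exp(0.059·87-0.6160) = 1.762
  Sd branch = 0.01025·Sd^0.27·e^(0.036·RH+0.049·T) = 0.7843 μm/a
  r_corr = 1.762 + 0.7843 = 2.547 μm/a
Power-law: D(13) = r_corr · 13^0.667
  D(13) = 2.547 × 13^0.667 = 2.547 × 5.534 = 14.09 μm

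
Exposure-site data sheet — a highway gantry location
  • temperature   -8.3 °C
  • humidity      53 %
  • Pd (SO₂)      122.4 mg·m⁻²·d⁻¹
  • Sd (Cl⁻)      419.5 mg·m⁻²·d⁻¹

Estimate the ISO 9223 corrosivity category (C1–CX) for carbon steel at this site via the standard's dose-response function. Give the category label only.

C2

carbon steel: T≤10 °C ⇒ hinge +0.150·(-8.3−10) = -2.7450
  SO₂ term: 1.77·122.4^0.52·exp(0.02·53-2.7450) = 3.998
  Cl⁻ term: 0.102·419.5^0.62·exp(0.033·53+0.04·-8.3) = 17.79
  r_corr = 3.998 + 17.79 = 21.78 μm/a
21.8 μm/a falls in (1.3, 25] for carbon steel → category C2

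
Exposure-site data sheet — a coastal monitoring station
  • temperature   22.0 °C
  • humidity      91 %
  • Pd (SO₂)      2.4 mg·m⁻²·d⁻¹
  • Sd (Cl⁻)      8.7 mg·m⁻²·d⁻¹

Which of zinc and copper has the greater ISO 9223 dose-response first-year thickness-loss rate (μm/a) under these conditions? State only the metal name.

zinc: temperature factor f = -0.071·(12.0) = -0.8520
  sulphur-dioxide contribution → 0.5319 μm/a
  chloride contribution → 0.807 μm/a
  total first-year rate 1.339 μm/a
copper: temperature factor f = -0.080·(12.0) = -0.9600
  sulphur-dioxide contribution → 0.5469 μm/a
  chloride contribution → 1.43 μm/a
  ⇒ r_corr(copper) = 1.977 μm/a
Ordering by μm/a: copper (1.98) > zinc (1.34)

copper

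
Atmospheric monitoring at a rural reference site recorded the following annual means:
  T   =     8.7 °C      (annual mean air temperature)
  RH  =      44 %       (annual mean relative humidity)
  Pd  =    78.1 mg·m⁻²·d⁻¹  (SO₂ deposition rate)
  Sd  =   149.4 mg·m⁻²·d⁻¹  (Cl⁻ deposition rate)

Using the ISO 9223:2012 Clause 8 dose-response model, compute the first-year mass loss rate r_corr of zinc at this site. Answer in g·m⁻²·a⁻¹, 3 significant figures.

zinc: temperature factor f = +0.038·(-1.3) = -0.0494
  Pd branch = 0.0129·Pd^0.44·e^(0.046·RH+f) = 0.6323 μm/a
  Cl⁻ term: 0.0175·149.4^0.57·exp(0.008·44+0.085·8.7) = 0.9046
  sum: 0.6323 + 0.9046 → r_corr = 1.537 μm/a
Convert to mass loss: 1.537 μm/a × 7.14 g/cm³ = 10.97 g·m⁻²·a⁻¹

r_corr = 11.0 g·m⁻²·a⁻¹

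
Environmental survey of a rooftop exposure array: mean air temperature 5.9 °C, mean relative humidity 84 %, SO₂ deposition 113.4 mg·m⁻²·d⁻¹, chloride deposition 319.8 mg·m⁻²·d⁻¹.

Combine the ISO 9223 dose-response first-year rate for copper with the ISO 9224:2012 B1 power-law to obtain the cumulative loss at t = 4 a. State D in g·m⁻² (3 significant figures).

D(4) = 64.9 g·m⁻²

copper: f(T) = +0.126·(T−10) [T≤10 °C] = -0.5166
  Pd branch = 0.0053·Pd^0.26·e^(0.059·RH+f) = 1.536 μm/a
  Sd branch = 0.01025·Sd^0.27·e^(0.036·RH+0.049·T) = 1.336 μm/a
  sum: 1.536 + 1.336 → r_corr = 2.873 μm/a
Power-law: D(4) = r_corr · 4^0.667
  D(4) = 2.873 × 4^0.667 = 2.873 × 2.521 = 7.242 μm
  Mass loss = 7.242 μm × 8.96 g/cm³ = 64.89 g·m⁻²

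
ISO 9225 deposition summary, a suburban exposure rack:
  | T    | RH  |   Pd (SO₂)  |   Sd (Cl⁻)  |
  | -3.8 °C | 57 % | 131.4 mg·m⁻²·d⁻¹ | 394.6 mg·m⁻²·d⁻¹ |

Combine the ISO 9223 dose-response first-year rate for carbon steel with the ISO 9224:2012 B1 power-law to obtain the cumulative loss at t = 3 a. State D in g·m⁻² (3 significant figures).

D(3) = 449 g·m⁻²

carbon steel: f(T) = +0.150·(T−10) [T≤10 °C] = -2.0700
  sulphur-dioxide contribution → 8.826 μm/a
  chloride contribution → 23.39 μm/a
  total first-year rate 32.22 μm/a
Long-term exponent b (ISO 9224 Table 2, B1) = 0.523
  D(3) = 32.22 × 3^0.523 = 32.22 × 1.776 = 57.24 μm
  Mass loss = 57.24 μm × 7.85 g/cm³ = 449.3 g·m⁻²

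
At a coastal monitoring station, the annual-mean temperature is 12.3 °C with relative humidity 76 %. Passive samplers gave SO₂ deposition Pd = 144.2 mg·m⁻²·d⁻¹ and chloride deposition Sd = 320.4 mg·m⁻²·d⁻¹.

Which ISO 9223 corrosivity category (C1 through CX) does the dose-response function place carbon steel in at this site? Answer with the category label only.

carbon steel: f(T) = -0.054·(T−10) [T>10 °C] = -0.1242
  SO₂ term: 1.77·144.2^0.52·exp(0.02·76-0.1242) = 94.8
  Sd branch = 0.102·Sd^0.62·e^(0.033·RH+0.04·T) = 73.28 μm/a
  r_corr = 94.8 + 73.28 = 168.1 μm/a
ISO 9223 Table 2 (carbon steel): 80 < 168 ≤ 200 μm/a ⇒ C5

C5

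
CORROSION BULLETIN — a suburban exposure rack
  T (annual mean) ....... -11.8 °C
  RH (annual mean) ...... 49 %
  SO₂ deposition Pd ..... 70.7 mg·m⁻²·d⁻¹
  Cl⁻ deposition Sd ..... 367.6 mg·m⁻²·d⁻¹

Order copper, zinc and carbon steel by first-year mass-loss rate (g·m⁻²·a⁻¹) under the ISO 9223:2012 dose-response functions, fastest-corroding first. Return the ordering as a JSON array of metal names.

copper: f(T) = +0.126·(T−10) [T≤10 °C] = -2.7468
  sulphur-dioxide contribution → 0.01852 μm/a
  chloride contribution → 0.1653 μm/a
  ⇒ r_corr(copper) = 0.1839 μm/a
  mass loss = 0.1839 μm/a × 8.96 g/cm³ = 1.647 g·m⁻²·a⁻¹
zinc: f(T) = +0.038·(T−10) [T≤10 °C] = -0.8284
  sulphur-dioxide contribution → 0.3495 μm/a
  chloride contribution → 0.2754 μm/a
  total first-year rate 0.6249 μm/a
  mass loss = 0.6249 μm/a × 7.14 g/cm³ = 4.462 g·m⁻²·a⁻¹
carbon steel: temperature factor f = +0.150·(-21.8) = -3.2700
  sulphur-dioxide contribution → 1.641 μm/a
  chloride contribution → 12.49 μm/a
  total first-year rate 14.13 μm/a
  mass loss = 14.13 μm/a × 7.85 g/cm³ = 110.9 g·m⁻²·a⁻¹
Ordering by g·m⁻²·a⁻¹: carbon steel (111) > zinc (4.46) > copper (1.65)

["carbon steel", "zinc", "copper"]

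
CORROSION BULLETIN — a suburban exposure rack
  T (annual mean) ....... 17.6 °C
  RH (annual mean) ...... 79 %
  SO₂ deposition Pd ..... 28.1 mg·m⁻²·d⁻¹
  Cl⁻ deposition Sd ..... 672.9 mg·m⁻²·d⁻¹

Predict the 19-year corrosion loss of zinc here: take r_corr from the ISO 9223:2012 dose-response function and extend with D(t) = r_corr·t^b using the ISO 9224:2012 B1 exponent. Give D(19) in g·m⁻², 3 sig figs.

D(19) = 567 g·m⁻²

zinc: temperature factor f = -0.071·(7.6) = -0.5396
  Pd branch = 0.0129·Pd^0.44·e^(0.046·RH+f) = 1.236 μm/a
  Cl⁻ term: 0.0175·672.9^0.57·exp(0.008·79+0.085·17.6) = 6.014
  sum: 1.236 + 6.014 → r_corr = 7.249 μm/a
ISO 9224: D(t) = r_corr · t^b with b = 0.813 (zinc, B1)
  D(19) = 7.249 × 19^0.813 = 7.249 × 10.96 = 79.42 μm
  Mass loss = 79.42 μm × 7.14 g/cm³ = 567.1 g·m⁻²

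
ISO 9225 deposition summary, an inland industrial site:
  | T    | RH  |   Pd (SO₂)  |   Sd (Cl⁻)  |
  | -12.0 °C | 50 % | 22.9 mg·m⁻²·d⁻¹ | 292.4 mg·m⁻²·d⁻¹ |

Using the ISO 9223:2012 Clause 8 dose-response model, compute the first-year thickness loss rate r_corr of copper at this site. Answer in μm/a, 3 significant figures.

r_corr = 0.174 μm/a

copper: temperature factor f = +0.126·(-22.0) = -2.7720
  sulphur-dioxide contribution → 0.01429 μm/a
  chloride contribution → 0.1596 μm/a
  ⇒ r_corr(copper) = 0.1738 μm/a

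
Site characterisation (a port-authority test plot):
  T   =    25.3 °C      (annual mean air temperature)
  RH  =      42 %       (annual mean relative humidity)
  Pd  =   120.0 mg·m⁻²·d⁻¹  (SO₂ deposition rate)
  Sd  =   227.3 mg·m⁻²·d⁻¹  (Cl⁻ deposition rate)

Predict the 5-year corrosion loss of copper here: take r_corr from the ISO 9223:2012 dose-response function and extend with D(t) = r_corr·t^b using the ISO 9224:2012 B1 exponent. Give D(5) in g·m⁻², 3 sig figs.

copper: T>10 °C ⇒ hinge -0.080·(25.3−10) = -1.2240
  sulphur-dioxide contribution → 0.06449 μm/a
  chloride contribution → 0.6951 μm/a
  total first-year rate 0.7596 μm/a
Power-law: D(5) = r_corr · 5^0.667
  D(5) = 0.7596 × 5^0.667 = 0.7596 × 2.926 = 2.222 μm
  Mass loss = 2.222 μm × 8.96 g/cm³ = 19.91 g·m⁻²

D(5) = 19.9 g·m⁻²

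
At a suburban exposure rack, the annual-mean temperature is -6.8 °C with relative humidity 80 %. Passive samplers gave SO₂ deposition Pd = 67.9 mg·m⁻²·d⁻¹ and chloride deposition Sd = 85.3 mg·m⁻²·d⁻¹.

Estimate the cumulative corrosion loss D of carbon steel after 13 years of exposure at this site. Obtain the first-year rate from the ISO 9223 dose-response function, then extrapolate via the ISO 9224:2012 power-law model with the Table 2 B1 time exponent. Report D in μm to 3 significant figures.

D(13) = 89.8 μm

carbon steel: f(T) = +0.150·(T−10) [T≤10 °C] = -2.5200
  Pd branch = 1.77·Pd^0.52·e^(0.02·RH+f) = 6.324 μm/a
  Sd branch = 0.102·Sd^0.62·e^(0.033·RH+0.04·T) = 17.15 μm/a
  r_corr = 6.324 + 17.15 = 23.47 μm/a
ISO 9224: D(t) = r_corr · t^b with b = 0.523 (carbon steel, B1)
  D(13) = 23.47 × 13^0.523 = 23.47 × 3.825 = 89.77 μm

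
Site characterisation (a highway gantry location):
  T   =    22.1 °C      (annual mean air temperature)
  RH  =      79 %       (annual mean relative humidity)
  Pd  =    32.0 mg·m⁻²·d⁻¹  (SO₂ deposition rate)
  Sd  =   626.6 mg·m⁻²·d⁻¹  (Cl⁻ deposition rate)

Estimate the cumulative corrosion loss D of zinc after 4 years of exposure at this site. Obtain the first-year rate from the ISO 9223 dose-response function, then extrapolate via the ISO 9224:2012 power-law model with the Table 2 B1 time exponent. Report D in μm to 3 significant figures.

zinc: f(T) = -0.071·(T−10) [T>10 °C] = -0.8591
  SO₂ term: 0.0129·32.0^0.44·exp(0.046·79-0.8591) = 0.9506
  Sd branch = 0.0175·Sd^0.57·e^(0.008·RH+0.085·T) = 8.465 μm/a
  sum: 0.9506 + 8.465 → r_corr = 9.415 μm/a
Long-term exponent b (ISO 9224 Table 2, B1) = 0.813
  D(4) = 9.415 × 4^0.813 = 9.415 × 3.087 = 29.06 μm

D(4) = 29.1 μm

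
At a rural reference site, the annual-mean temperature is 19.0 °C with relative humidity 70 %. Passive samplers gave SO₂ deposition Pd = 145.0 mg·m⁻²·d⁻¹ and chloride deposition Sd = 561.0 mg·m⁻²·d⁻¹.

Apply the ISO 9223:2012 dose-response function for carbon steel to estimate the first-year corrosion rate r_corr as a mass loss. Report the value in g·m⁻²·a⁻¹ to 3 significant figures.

carbon steel: temperature factor f = -0.054·(9.0) = -0.4860
  SO₂ term: 1.77·145.0^0.52·exp(0.02·70-0.4860) = 58.73
  Cl⁻ term: 0.102·561.0^0.62·exp(0.033·70+0.04·19.0) = 111.2
  r_corr = 58.73 + 111.2 = 170 μm/a
Convert to mass loss: 170 μm/a × 7.85 g/cm³ = 1334 g·m⁻²·a⁻¹

r_corr = 1.33e+03 g·m⁻²·a⁻¹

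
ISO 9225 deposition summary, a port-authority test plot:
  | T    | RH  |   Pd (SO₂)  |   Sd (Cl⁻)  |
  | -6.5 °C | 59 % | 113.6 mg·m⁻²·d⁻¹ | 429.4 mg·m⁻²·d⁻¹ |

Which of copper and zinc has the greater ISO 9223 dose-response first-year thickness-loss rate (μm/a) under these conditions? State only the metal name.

copper: temperature factor f = +0.126·(-16.5) = -2.0790
  Pd branch = 0.0053·Pd^0.26·e^(0.059·RH+f) = 0.07371 μm/a
  Sd branch = 0.01025·Sd^0.27·e^(0.036·RH+0.049·T) = 0.3204 μm/a
  sum: 0.07371 + 0.3204 → r_corr = 0.3941 μm/a
zinc: T≤10 °C ⇒ hinge +0.038·(-6.5−10) = -0.6270
  SO₂ term: 0.0129·113.6^0.44·exp(0.046·59-0.6270) = 0.8343
  Cl⁻ term: 0.0175·429.4^0.57·exp(0.008·59+0.085·-6.5) = 0.5115
  sum: 0.8343 + 0.5115 → r_corr = 1.346 μm/a
Ordering by μm/a: zinc (1.35) > copper (0.394)

zinc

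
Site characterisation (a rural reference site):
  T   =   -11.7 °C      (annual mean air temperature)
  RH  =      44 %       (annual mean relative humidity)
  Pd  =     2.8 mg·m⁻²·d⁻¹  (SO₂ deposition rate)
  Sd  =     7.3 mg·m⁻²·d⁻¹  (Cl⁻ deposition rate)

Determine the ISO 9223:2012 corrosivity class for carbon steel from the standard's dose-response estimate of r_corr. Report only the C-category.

C1

carbon steel: T≤10 °C ⇒ hinge +0.150·(-11.7−10) = -3.2550
  Pd branch = 1.77·Pd^0.52·e^(0.02·RH+f) = 0.2812 μm/a
  Sd branch = 0.102·Sd^0.62·e^(0.033·RH+0.04·T) = 0.9358 μm/a
  r_corr = 0.2812 + 0.9358 = 1.217 μm/a
Category bounds: 0…1.3 μm/a bracket r_corr ⇒ C1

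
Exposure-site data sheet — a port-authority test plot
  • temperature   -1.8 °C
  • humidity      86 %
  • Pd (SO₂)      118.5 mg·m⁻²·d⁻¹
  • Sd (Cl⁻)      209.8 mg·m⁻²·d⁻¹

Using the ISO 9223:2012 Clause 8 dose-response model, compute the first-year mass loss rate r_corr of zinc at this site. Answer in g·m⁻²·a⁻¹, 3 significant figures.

zinc: temperature factor f = +0.038·(-11.8) = -0.4484
  Pd branch = 0.0129·Pd^0.44·e^(0.046·RH+f) = 3.518 μm/a
  Sd branch = 0.0175·Sd^0.57·e^(0.008·RH+0.085·T) = 0.6292 μm/a
  sum: 3.518 + 0.6292 → r_corr = 4.148 μm/a
Convert to mass loss: 4.148 μm/a × 7.14 g/cm³ = 29.61 g·m⁻²·a⁻¹

r_corr = 29.6 g·m⁻²·a⁻¹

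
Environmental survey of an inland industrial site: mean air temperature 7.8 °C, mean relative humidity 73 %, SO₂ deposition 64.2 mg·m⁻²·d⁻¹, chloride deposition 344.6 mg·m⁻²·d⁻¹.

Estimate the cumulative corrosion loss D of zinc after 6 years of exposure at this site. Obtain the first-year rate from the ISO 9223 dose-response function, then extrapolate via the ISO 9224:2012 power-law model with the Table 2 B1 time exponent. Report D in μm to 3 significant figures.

D(6) = 16.4 μm

zinc: T≤10 °C ⇒ hinge +0.038·(7.8−10) = -0.0836
  sulphur-dioxide contribution → 2.128 μm/a
  chloride contribution → 1.702 μm/a
  total first-year rate 3.83 μm/a
ISO 9224: D(t) = r_corr · t^b with b = 0.813 (zinc, B1)
  D(6) = 3.83 × 6^0.813 = 3.83 × 4.292 = 16.44 μm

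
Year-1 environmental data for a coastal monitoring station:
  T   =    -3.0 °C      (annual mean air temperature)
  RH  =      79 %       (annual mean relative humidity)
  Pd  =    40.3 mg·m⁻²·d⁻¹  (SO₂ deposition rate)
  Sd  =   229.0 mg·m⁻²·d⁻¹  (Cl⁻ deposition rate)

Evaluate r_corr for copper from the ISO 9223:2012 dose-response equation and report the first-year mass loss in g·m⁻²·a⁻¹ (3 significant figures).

copper: temperature factor f = +0.126·(-13.0) = -1.6380
  sulphur-dioxide contribution → 0.2848 μm/a
  chloride contribution → 0.6594 μm/a
  ⇒ r_corr(copper) = 0.9442 μm/a
Convert to mass loss: 0.9442 μm/a × 8.96 g/cm³ = 8.46 g·m⁻²·a⁻¹

r_corr = 8.46 g·m⁻²·a⁻¹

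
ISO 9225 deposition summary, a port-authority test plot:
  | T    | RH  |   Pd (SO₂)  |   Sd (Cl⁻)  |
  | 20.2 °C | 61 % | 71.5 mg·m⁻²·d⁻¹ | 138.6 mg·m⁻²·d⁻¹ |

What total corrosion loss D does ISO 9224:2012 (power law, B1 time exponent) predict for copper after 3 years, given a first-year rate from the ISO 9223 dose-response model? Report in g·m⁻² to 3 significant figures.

copper: temperature factor f = -0.080·(10.2) = -0.8160
  sulphur-dioxide contribution → 0.26 μm/a
  chloride contribution → 0.9388 μm/a
  total first-year rate 1.199 μm/a
Long-term exponent b (ISO 9224 Table 2, B1) = 0.667
  D(3) = 1.199 × 3^0.667 = 1.199 × 2.081 = 2.495 μm
  Mass loss = 2.495 μm × 8.96 g/cm³ = 22.35 g·m⁻²

D(3) = 22.4 g·m⁻²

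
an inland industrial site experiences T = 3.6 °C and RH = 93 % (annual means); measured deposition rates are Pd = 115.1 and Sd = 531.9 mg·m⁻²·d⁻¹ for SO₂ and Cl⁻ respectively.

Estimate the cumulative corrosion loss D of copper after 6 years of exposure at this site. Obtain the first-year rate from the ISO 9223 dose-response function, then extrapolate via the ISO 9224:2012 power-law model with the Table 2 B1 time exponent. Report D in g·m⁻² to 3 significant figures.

copper: f(T) = +0.126·(T−10) [T≤10 °C] = -0.8064
  Pd branch = 0.0053·Pd^0.26·e^(0.059·RH+f) = 1.963 μm/a
  Sd branch = 0.01025·Sd^0.27·e^(0.036·RH+0.049·T) = 1.894 μm/a
  sum: 1.963 + 1.894 → r_corr = 3.857 μm/a
Power-law: D(6) = r_corr · 6^0.667
  D(6) = 3.857 × 6^0.667 = 3.857 × 3.304 = 12.74 μm
  Mass loss = 12.74 μm × 8.96 g/cm³ = 114.2 g·m⁻²

D(6) = 114 g·m⁻²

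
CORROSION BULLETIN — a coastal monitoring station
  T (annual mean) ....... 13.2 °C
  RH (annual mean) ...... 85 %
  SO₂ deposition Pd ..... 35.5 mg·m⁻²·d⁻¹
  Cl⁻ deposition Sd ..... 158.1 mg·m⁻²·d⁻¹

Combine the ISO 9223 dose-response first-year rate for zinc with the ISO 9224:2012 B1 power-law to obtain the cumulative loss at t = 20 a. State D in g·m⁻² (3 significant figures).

zinc: f(T) = -0.071·(T−10) [T>10 °C] = -0.2272
  sulphur-dioxide contribution → 2.467 μm/a
  chloride contribution → 1.901 μm/a
  total first-year rate 4.368 μm/a
Power-law: D(20) = r_corr · 20^0.813
  D(20) = 4.368 × 20^0.813 = 4.368 × 11.42 = 49.89 μm
  Mass loss = 49.89 μm × 7.14 g/cm³ = 356.2 g·m⁻²

D(20) = 356 g·m⁻²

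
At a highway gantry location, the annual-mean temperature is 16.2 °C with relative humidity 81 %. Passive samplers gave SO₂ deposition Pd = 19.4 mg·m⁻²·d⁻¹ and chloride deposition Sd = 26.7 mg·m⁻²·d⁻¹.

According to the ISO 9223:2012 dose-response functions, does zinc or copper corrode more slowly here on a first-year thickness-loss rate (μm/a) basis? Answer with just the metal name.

zinc: f(T) = -0.071·(T−10) [T>10 °C] = -0.4402
  SO₂ term: 0.0129·19.4^0.44·exp(0.046·81-0.4402) = 1.271
  Sd branch = 0.0175·Sd^0.57·e^(0.008·RH+0.085·T) = 0.8622 μm/a
  sum: 1.271 + 0.8622 → r_corr = 2.133 μm/a
copper: T>10 °C ⇒ hinge -0.080·(16.2−10) = -0.4960
  SO₂ term: 0.0053·19.4^0.26·exp(0.059·81-0.4960) = 0.8302
  Sd branch = 0.01025·Sd^0.27·e^(0.036·RH+0.049·T) = 1.016 μm/a
  r_corr = 0.8302 + 1.016 = 1.847 μm/a
Ordering by μm/a: zinc (2.13) > copper (1.85)

copper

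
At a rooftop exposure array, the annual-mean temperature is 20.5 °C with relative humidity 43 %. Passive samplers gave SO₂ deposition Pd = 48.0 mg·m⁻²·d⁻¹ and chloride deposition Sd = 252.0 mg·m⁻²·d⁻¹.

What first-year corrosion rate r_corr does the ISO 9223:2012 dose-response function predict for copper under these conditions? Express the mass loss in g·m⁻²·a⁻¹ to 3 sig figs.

r_corr = 5.96 g·m⁻²·a⁻¹

copper: f(T) = -0.080·(T−10) [T>10 °C] = -0.8400
  Pd branch = 0.0053·Pd^0.26·e^(0.059·RH+f) = 0.07914 μm/a
  Sd branch = 0.01025·Sd^0.27·e^(0.036·RH+0.049·T) = 0.5857 μm/a
  sum: 0.07914 + 0.5857 → r_corr = 0.6648 μm/a
Convert to mass loss: 0.6648 μm/a × 8.96 g/cm³ = 5.957 g·m⁻²·a⁻¹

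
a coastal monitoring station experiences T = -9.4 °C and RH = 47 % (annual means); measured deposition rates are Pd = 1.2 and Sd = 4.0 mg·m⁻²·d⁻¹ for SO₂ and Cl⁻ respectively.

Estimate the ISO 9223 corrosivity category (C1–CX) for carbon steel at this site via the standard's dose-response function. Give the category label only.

carbon steel: T≤10 °C ⇒ hinge +0.150·(-9.4−10) = -2.9100
  sulphur-dioxide contribution → 0.2714 μm/a
  chloride contribution → 0.7801 μm/a
  ⇒ r_corr(carbon steel) = 1.052 μm/a
ISO 9223 Table 2 (carbon steel): 0 < 1.05 ≤ 1.3 μm/a ⇒ C1

C1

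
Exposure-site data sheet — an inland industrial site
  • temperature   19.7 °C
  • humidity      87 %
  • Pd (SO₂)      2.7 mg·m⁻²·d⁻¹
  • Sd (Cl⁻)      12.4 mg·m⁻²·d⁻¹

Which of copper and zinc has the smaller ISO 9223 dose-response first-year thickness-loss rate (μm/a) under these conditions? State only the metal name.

zinc

copper: f(T) = -0.080·(T−10) [T>10 °C] = -0.7760
  SO₂ term: 0.0053·2.7^0.26·exp(0.059·87-0.7760) = 0.5354
  Sd branch = 0.01025·Sd^0.27·e^(0.036·RH+0.049·T) = 1.217 μm/a
  sum: 0.5354 + 1.217 → r_corr = 1.753 μm/a
zinc: T>10 °C ⇒ hinge -0.071·(19.7−10) = -0.6887
  SO₂ term: 0.0129·2.7^0.44·exp(0.046·87-0.6887) = 0.5487
  Sd branch = 0.0175·Sd^0.57·e^(0.008·RH+0.085·T) = 0.7867 μm/a
  sum: 0.5487 + 0.7867 → r_corr = 1.335 μm/a
Ordering by μm/a: copper (1.75) > zinc (1.34)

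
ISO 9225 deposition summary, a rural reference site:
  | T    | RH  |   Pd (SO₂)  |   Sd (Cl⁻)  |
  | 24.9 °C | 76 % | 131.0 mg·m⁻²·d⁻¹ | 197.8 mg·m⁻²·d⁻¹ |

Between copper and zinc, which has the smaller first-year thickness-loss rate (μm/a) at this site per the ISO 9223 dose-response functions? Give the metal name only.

copper: f(T) = -0.080·(T−10) [T>10 °C] = -1.1920
  SO₂ term: 0.0053·131.0^0.26·exp(0.059·76-1.1920) = 0.5064
  Cl⁻ term: 0.01025·197.8^0.27·exp(0.036·76+0.049·24.9) = 2.233
  sum: 0.5064 + 2.233 → r_corr = 2.739 μm/a
zinc: f(T) = -0.071·(T−10) [T>10 °C] = -1.0579
  Pd branch = 0.0129·Pd^0.44·e^(0.046·RH+f) = 1.262 μm/a
  Cl⁻ term: 0.0175·197.8^0.57·exp(0.008·76+0.085·24.9) = 5.434
  r_corr = 1.262 + 5.434 = 6.696 μm/a
Ordering by μm/a: zinc (6.7) > copper (2.74)

copper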